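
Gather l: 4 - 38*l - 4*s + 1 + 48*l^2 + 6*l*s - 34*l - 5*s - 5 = 48*l^2 + l*(6*s - 72) - 9*s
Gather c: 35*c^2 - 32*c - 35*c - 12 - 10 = 35*c^2 - 67*c - 22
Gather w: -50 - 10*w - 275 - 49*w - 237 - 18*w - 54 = -77*w - 616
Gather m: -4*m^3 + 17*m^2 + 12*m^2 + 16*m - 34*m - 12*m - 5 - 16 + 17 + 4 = -4*m^3 + 29*m^2 - 30*m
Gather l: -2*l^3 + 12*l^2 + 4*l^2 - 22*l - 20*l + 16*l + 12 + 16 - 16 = -2*l^3 + 16*l^2 - 26*l + 12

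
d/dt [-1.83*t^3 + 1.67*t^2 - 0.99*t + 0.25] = -5.49*t^2 + 3.34*t - 0.99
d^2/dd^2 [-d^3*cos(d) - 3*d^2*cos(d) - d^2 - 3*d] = d^3*cos(d) + 6*d^2*sin(d) + 3*d^2*cos(d) + 12*d*sin(d) - 6*d*cos(d) - 6*cos(d) - 2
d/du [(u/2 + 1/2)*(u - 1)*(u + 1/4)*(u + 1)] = 2*u^3 + 15*u^2/8 - 3*u/4 - 5/8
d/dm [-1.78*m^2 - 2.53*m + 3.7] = -3.56*m - 2.53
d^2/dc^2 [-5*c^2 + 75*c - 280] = -10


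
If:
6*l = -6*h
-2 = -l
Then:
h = -2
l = 2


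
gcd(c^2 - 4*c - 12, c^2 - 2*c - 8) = c + 2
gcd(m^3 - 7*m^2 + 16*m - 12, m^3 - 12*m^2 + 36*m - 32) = m^2 - 4*m + 4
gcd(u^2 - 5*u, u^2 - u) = u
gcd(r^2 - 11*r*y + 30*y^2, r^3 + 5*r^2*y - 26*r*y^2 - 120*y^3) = -r + 5*y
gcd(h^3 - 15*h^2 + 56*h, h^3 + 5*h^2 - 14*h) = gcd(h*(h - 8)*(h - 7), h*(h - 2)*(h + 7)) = h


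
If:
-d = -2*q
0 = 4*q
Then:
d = 0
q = 0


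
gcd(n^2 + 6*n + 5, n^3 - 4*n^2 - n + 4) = n + 1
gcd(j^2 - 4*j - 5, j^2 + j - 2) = 1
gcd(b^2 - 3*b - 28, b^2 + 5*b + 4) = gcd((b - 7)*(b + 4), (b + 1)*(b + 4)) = b + 4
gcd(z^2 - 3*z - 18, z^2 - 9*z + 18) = z - 6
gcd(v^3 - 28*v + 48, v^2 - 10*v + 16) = v - 2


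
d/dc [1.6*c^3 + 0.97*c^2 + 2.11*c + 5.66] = 4.8*c^2 + 1.94*c + 2.11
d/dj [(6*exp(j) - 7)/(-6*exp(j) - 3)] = -20*exp(j)/(3*(2*exp(j) + 1)^2)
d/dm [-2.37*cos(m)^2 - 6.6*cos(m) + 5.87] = (4.74*cos(m) + 6.6)*sin(m)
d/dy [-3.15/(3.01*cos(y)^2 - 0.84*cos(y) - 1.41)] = (2.646 - 18.963*cos(y))*sin(y)/(-3.01*cos(y)^2 + 0.84*cos(y) + 1.41)^2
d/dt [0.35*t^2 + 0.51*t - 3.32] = 0.7*t + 0.51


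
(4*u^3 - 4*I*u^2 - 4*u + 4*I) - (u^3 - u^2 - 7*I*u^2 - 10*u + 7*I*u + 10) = 3*u^3 + u^2 + 3*I*u^2 + 6*u - 7*I*u - 10 + 4*I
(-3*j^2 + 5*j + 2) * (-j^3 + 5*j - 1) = 3*j^5 - 5*j^4 - 17*j^3 + 28*j^2 + 5*j - 2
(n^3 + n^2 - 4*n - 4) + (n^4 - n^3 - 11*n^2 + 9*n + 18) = n^4 - 10*n^2 + 5*n + 14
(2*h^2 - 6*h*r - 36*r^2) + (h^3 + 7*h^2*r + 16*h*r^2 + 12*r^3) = h^3 + 7*h^2*r + 2*h^2 + 16*h*r^2 - 6*h*r + 12*r^3 - 36*r^2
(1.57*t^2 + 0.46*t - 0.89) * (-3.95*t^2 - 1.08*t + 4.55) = -6.2015*t^4 - 3.5126*t^3 + 10.1622*t^2 + 3.0542*t - 4.0495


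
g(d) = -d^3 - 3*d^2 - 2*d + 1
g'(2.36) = -32.87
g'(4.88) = -102.72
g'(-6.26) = -82.00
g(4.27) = -140.09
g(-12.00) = 1321.00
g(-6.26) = 141.27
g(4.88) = -196.42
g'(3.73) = -66.12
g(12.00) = -2183.00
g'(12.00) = -506.00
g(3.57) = -89.87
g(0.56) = -1.24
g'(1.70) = -20.87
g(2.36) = -33.57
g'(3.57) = -61.65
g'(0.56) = -6.30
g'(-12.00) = -362.00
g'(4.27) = -82.32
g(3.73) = -100.09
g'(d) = -3*d^2 - 6*d - 2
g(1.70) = -15.98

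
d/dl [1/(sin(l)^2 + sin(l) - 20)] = -(2*sin(l) + 1)*cos(l)/(sin(l)^2 + sin(l) - 20)^2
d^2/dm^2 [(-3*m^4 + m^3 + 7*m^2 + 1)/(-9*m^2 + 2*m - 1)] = 2*(243*m^6 - 162*m^5 + 117*m^4 - 169*m^3 - 30*m^2 + 51*m - 2)/(729*m^6 - 486*m^5 + 351*m^4 - 116*m^3 + 39*m^2 - 6*m + 1)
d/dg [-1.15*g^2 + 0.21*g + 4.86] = 0.21 - 2.3*g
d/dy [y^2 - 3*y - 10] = 2*y - 3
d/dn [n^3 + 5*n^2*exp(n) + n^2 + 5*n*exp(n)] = 5*n^2*exp(n) + 3*n^2 + 15*n*exp(n) + 2*n + 5*exp(n)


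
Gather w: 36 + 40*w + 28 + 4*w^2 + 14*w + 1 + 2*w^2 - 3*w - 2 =6*w^2 + 51*w + 63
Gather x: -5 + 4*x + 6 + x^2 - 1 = x^2 + 4*x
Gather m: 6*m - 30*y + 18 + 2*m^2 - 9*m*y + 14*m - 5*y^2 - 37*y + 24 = 2*m^2 + m*(20 - 9*y) - 5*y^2 - 67*y + 42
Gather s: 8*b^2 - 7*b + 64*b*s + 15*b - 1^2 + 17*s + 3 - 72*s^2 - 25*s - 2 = 8*b^2 + 8*b - 72*s^2 + s*(64*b - 8)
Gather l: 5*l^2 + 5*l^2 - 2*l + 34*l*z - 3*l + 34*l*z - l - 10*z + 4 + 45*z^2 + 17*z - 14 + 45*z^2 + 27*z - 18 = 10*l^2 + l*(68*z - 6) + 90*z^2 + 34*z - 28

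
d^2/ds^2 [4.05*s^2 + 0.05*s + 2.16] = 8.10000000000000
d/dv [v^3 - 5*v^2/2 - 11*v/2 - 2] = 3*v^2 - 5*v - 11/2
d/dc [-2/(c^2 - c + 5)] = 2*(2*c - 1)/(c^2 - c + 5)^2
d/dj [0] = 0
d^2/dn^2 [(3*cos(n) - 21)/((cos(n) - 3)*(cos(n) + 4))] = 3*(29*(1 - cos(n)^2)^2 - cos(n)^5 - 49*cos(n)^3 + 347*cos(n)^2 - 30*cos(n) - 187)/((cos(n) - 3)^3*(cos(n) + 4)^3)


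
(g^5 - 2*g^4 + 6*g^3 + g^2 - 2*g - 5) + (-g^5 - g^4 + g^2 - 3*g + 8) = -3*g^4 + 6*g^3 + 2*g^2 - 5*g + 3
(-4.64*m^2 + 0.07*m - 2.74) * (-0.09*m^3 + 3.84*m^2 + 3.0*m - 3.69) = 0.4176*m^5 - 17.8239*m^4 - 13.4046*m^3 + 6.81*m^2 - 8.4783*m + 10.1106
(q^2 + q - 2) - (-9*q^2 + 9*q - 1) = 10*q^2 - 8*q - 1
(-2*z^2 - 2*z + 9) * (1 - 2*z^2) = 4*z^4 + 4*z^3 - 20*z^2 - 2*z + 9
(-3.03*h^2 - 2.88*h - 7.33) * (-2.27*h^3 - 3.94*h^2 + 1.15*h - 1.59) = 6.8781*h^5 + 18.4758*h^4 + 24.5018*h^3 + 30.3859*h^2 - 3.8503*h + 11.6547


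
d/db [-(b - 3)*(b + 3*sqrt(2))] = -2*b - 3*sqrt(2) + 3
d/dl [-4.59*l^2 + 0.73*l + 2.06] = 0.73 - 9.18*l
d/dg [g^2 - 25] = 2*g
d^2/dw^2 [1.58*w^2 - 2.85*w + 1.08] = 3.16000000000000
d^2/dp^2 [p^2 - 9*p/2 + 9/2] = 2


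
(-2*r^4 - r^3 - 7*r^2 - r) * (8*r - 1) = -16*r^5 - 6*r^4 - 55*r^3 - r^2 + r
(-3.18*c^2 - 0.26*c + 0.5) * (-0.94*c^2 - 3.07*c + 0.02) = 2.9892*c^4 + 10.007*c^3 + 0.2646*c^2 - 1.5402*c + 0.01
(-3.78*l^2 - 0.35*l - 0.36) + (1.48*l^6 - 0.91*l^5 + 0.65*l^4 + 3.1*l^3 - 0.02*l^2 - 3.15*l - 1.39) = 1.48*l^6 - 0.91*l^5 + 0.65*l^4 + 3.1*l^3 - 3.8*l^2 - 3.5*l - 1.75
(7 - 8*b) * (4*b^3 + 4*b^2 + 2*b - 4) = -32*b^4 - 4*b^3 + 12*b^2 + 46*b - 28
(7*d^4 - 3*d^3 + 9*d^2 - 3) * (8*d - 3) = 56*d^5 - 45*d^4 + 81*d^3 - 27*d^2 - 24*d + 9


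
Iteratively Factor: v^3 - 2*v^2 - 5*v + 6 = (v + 2)*(v^2 - 4*v + 3) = (v - 1)*(v + 2)*(v - 3)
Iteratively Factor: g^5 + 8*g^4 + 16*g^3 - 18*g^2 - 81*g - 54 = (g + 1)*(g^4 + 7*g^3 + 9*g^2 - 27*g - 54) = (g - 2)*(g + 1)*(g^3 + 9*g^2 + 27*g + 27) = (g - 2)*(g + 1)*(g + 3)*(g^2 + 6*g + 9) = (g - 2)*(g + 1)*(g + 3)^2*(g + 3)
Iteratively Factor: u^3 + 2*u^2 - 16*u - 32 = (u - 4)*(u^2 + 6*u + 8) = (u - 4)*(u + 4)*(u + 2)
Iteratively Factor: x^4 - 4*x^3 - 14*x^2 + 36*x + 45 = (x + 1)*(x^3 - 5*x^2 - 9*x + 45) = (x + 1)*(x + 3)*(x^2 - 8*x + 15) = (x - 5)*(x + 1)*(x + 3)*(x - 3)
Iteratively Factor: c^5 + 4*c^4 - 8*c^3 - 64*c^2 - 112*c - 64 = (c - 4)*(c^4 + 8*c^3 + 24*c^2 + 32*c + 16) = (c - 4)*(c + 2)*(c^3 + 6*c^2 + 12*c + 8) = (c - 4)*(c + 2)^2*(c^2 + 4*c + 4) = (c - 4)*(c + 2)^3*(c + 2)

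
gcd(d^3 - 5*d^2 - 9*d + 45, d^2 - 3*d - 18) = d + 3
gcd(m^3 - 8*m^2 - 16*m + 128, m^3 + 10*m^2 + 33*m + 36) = m + 4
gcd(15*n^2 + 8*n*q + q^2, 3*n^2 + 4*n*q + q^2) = 3*n + q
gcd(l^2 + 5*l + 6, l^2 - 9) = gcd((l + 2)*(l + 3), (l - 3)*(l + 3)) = l + 3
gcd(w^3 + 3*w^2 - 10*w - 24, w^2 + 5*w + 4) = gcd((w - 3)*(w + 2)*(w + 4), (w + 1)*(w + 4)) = w + 4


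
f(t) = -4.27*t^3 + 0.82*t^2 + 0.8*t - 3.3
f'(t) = -12.81*t^2 + 1.64*t + 0.8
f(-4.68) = 448.60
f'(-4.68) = -287.44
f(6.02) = -900.34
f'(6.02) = -453.57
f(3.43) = -163.22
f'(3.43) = -144.28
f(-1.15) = 3.36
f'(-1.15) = -18.03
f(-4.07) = 294.91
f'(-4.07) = -218.07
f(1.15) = -7.79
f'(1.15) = -14.26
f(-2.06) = 35.86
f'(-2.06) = -56.94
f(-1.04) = 1.56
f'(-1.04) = -14.76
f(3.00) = -108.81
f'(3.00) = -109.57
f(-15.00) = 14580.45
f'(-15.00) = -2906.05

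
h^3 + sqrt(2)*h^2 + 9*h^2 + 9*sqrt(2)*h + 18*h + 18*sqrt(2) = (h + 3)*(h + 6)*(h + sqrt(2))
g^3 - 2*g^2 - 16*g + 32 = (g - 4)*(g - 2)*(g + 4)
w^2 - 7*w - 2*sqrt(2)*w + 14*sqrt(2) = (w - 7)*(w - 2*sqrt(2))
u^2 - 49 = (u - 7)*(u + 7)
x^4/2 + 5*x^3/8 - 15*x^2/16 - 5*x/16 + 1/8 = (x/2 + 1)*(x - 1)*(x - 1/4)*(x + 1/2)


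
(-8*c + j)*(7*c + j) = -56*c^2 - c*j + j^2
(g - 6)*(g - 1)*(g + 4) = g^3 - 3*g^2 - 22*g + 24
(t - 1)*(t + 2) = t^2 + t - 2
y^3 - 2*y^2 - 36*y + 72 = (y - 6)*(y - 2)*(y + 6)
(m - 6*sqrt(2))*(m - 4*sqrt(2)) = m^2 - 10*sqrt(2)*m + 48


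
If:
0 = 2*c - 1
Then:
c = 1/2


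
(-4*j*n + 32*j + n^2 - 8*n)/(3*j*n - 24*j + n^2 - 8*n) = (-4*j + n)/(3*j + n)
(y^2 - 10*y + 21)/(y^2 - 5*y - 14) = (y - 3)/(y + 2)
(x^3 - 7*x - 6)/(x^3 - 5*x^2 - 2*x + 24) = (x + 1)/(x - 4)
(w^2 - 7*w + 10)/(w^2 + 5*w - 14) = (w - 5)/(w + 7)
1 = 1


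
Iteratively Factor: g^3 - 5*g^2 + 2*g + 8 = (g + 1)*(g^2 - 6*g + 8) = (g - 4)*(g + 1)*(g - 2)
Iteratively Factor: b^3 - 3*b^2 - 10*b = (b + 2)*(b^2 - 5*b) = (b - 5)*(b + 2)*(b)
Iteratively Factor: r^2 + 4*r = (r + 4)*(r)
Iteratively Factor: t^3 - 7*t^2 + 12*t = (t)*(t^2 - 7*t + 12) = t*(t - 4)*(t - 3)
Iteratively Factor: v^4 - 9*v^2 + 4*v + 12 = (v + 3)*(v^3 - 3*v^2 + 4) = (v + 1)*(v + 3)*(v^2 - 4*v + 4) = (v - 2)*(v + 1)*(v + 3)*(v - 2)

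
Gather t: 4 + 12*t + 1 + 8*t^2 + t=8*t^2 + 13*t + 5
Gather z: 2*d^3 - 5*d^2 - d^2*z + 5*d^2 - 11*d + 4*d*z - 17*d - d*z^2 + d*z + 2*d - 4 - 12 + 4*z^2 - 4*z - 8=2*d^3 - 26*d + z^2*(4 - d) + z*(-d^2 + 5*d - 4) - 24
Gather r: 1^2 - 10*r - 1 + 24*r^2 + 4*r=24*r^2 - 6*r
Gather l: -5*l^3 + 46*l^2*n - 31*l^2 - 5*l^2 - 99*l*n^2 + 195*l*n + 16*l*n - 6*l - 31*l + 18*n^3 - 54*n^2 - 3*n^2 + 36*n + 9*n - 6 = -5*l^3 + l^2*(46*n - 36) + l*(-99*n^2 + 211*n - 37) + 18*n^3 - 57*n^2 + 45*n - 6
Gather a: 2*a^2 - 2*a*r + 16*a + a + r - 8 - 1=2*a^2 + a*(17 - 2*r) + r - 9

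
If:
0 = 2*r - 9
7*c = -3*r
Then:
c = -27/14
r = 9/2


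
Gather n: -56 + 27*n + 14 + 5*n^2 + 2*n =5*n^2 + 29*n - 42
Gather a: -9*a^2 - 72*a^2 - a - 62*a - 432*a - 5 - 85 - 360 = -81*a^2 - 495*a - 450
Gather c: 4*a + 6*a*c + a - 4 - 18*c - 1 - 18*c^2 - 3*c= 5*a - 18*c^2 + c*(6*a - 21) - 5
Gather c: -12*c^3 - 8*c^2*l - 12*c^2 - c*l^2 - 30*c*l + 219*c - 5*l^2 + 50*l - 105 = -12*c^3 + c^2*(-8*l - 12) + c*(-l^2 - 30*l + 219) - 5*l^2 + 50*l - 105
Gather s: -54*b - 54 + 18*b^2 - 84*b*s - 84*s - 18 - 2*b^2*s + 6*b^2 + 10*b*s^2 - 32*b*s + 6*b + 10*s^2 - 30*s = 24*b^2 - 48*b + s^2*(10*b + 10) + s*(-2*b^2 - 116*b - 114) - 72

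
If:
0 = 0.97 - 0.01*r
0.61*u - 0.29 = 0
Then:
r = 97.00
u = 0.48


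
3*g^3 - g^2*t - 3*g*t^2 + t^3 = (-3*g + t)*(-g + t)*(g + t)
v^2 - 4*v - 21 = (v - 7)*(v + 3)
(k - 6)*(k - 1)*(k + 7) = k^3 - 43*k + 42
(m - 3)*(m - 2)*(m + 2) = m^3 - 3*m^2 - 4*m + 12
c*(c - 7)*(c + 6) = c^3 - c^2 - 42*c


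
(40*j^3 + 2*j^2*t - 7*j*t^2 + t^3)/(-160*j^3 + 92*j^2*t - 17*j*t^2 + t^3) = (2*j + t)/(-8*j + t)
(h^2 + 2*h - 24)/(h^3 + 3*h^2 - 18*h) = (h - 4)/(h*(h - 3))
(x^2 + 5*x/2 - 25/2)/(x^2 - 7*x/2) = (2*x^2 + 5*x - 25)/(x*(2*x - 7))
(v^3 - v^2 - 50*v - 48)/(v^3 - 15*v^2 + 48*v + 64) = (v + 6)/(v - 8)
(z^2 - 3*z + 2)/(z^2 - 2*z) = (z - 1)/z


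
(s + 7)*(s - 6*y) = s^2 - 6*s*y + 7*s - 42*y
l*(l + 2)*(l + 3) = l^3 + 5*l^2 + 6*l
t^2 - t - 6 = (t - 3)*(t + 2)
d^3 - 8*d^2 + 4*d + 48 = (d - 6)*(d - 4)*(d + 2)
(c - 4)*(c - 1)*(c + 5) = c^3 - 21*c + 20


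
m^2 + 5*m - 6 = (m - 1)*(m + 6)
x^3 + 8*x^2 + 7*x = x*(x + 1)*(x + 7)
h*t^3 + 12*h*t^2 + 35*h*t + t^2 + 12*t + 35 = (t + 5)*(t + 7)*(h*t + 1)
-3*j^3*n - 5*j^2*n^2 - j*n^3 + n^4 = n*(-3*j + n)*(j + n)^2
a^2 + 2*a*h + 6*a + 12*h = (a + 6)*(a + 2*h)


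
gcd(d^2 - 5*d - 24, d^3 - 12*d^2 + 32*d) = d - 8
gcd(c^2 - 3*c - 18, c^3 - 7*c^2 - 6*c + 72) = c^2 - 3*c - 18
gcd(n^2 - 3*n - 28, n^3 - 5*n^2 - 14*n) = n - 7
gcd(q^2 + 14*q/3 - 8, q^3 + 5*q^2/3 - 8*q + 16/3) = q - 4/3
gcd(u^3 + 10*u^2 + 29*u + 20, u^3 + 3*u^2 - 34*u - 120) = u^2 + 9*u + 20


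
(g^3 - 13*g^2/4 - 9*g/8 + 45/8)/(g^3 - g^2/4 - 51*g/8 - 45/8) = (2*g - 3)/(2*g + 3)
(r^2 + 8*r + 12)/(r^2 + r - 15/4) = 4*(r^2 + 8*r + 12)/(4*r^2 + 4*r - 15)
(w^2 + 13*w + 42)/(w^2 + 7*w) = (w + 6)/w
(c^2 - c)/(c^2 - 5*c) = (c - 1)/(c - 5)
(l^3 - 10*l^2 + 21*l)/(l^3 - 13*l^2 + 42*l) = (l - 3)/(l - 6)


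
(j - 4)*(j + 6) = j^2 + 2*j - 24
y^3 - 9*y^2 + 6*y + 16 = (y - 8)*(y - 2)*(y + 1)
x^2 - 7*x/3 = x*(x - 7/3)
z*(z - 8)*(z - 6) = z^3 - 14*z^2 + 48*z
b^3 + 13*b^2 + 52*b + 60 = (b + 2)*(b + 5)*(b + 6)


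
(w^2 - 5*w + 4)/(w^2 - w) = (w - 4)/w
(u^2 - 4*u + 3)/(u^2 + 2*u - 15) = (u - 1)/(u + 5)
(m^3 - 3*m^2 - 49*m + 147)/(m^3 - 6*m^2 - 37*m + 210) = (m^2 + 4*m - 21)/(m^2 + m - 30)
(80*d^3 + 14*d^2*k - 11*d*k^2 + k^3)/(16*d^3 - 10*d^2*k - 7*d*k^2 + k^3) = (5*d - k)/(d - k)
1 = 1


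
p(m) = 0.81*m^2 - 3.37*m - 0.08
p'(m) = 1.62*m - 3.37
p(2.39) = -3.51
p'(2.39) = 0.50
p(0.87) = -2.40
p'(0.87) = -1.96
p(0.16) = -0.60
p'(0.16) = -3.11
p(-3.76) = 24.04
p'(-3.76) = -9.46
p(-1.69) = 7.93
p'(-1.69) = -6.11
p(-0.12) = 0.34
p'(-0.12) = -3.56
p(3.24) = -2.50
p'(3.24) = 1.88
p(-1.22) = 5.24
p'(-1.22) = -5.35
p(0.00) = -0.08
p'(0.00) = -3.37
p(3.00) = -2.90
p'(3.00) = 1.49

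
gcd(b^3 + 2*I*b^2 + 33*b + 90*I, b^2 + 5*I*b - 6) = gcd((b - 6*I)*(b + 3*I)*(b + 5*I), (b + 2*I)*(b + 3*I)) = b + 3*I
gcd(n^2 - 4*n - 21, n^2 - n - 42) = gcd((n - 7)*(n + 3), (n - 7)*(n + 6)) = n - 7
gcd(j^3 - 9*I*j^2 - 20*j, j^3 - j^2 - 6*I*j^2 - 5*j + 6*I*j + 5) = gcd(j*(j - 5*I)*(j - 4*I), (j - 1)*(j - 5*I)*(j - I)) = j - 5*I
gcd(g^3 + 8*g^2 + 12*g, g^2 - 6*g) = g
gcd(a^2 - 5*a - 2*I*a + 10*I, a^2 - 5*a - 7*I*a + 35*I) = a - 5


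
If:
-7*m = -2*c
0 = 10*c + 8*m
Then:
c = 0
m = 0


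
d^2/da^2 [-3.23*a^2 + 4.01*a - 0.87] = -6.46000000000000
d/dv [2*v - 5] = 2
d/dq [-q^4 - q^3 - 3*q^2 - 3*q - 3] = -4*q^3 - 3*q^2 - 6*q - 3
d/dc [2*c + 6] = 2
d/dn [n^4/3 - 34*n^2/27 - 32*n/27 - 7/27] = 4*n^3/3 - 68*n/27 - 32/27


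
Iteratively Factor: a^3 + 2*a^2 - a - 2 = (a + 1)*(a^2 + a - 2) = (a - 1)*(a + 1)*(a + 2)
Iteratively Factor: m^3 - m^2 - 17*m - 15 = (m + 1)*(m^2 - 2*m - 15) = (m - 5)*(m + 1)*(m + 3)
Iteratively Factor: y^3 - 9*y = (y - 3)*(y^2 + 3*y) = (y - 3)*(y + 3)*(y)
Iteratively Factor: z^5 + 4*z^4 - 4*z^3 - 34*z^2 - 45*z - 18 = (z + 3)*(z^4 + z^3 - 7*z^2 - 13*z - 6) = (z + 1)*(z + 3)*(z^3 - 7*z - 6) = (z - 3)*(z + 1)*(z + 3)*(z^2 + 3*z + 2) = (z - 3)*(z + 1)^2*(z + 3)*(z + 2)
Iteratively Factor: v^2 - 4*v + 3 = (v - 1)*(v - 3)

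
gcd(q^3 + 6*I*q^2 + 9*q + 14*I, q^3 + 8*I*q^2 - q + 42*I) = q^2 + 5*I*q + 14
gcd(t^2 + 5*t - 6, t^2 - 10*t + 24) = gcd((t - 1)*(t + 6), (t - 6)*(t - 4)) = 1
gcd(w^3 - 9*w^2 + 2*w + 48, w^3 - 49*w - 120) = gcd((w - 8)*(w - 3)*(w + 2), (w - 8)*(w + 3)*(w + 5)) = w - 8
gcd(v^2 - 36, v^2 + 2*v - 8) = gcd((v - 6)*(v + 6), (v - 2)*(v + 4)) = 1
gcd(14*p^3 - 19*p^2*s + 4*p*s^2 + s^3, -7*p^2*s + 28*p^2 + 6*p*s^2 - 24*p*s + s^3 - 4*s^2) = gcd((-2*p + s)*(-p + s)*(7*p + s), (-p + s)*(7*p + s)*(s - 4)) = 7*p^2 - 6*p*s - s^2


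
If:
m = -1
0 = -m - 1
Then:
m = -1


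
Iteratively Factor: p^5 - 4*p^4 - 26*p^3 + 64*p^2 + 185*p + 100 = (p + 1)*(p^4 - 5*p^3 - 21*p^2 + 85*p + 100) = (p + 1)*(p + 4)*(p^3 - 9*p^2 + 15*p + 25) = (p - 5)*(p + 1)*(p + 4)*(p^2 - 4*p - 5) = (p - 5)*(p + 1)^2*(p + 4)*(p - 5)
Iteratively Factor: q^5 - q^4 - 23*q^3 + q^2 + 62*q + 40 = (q + 1)*(q^4 - 2*q^3 - 21*q^2 + 22*q + 40) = (q - 5)*(q + 1)*(q^3 + 3*q^2 - 6*q - 8) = (q - 5)*(q + 1)*(q + 4)*(q^2 - q - 2) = (q - 5)*(q - 2)*(q + 1)*(q + 4)*(q + 1)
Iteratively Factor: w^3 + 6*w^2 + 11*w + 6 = (w + 1)*(w^2 + 5*w + 6) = (w + 1)*(w + 3)*(w + 2)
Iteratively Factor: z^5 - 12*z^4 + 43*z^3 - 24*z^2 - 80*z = (z + 1)*(z^4 - 13*z^3 + 56*z^2 - 80*z) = z*(z + 1)*(z^3 - 13*z^2 + 56*z - 80) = z*(z - 5)*(z + 1)*(z^2 - 8*z + 16) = z*(z - 5)*(z - 4)*(z + 1)*(z - 4)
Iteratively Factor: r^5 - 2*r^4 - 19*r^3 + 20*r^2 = (r)*(r^4 - 2*r^3 - 19*r^2 + 20*r) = r^2*(r^3 - 2*r^2 - 19*r + 20) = r^2*(r + 4)*(r^2 - 6*r + 5) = r^2*(r - 5)*(r + 4)*(r - 1)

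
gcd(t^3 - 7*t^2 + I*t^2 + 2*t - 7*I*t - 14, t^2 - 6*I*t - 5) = t - I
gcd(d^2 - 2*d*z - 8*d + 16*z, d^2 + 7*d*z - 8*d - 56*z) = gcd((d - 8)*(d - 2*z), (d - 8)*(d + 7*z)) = d - 8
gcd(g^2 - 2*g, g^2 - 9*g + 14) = g - 2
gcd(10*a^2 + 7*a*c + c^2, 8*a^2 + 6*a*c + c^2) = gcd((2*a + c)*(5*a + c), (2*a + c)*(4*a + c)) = 2*a + c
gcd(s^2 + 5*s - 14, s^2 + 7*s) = s + 7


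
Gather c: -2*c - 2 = -2*c - 2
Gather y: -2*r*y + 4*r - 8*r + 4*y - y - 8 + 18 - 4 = -4*r + y*(3 - 2*r) + 6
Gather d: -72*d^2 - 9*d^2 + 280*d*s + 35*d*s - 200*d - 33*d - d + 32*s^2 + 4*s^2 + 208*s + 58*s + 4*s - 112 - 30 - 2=-81*d^2 + d*(315*s - 234) + 36*s^2 + 270*s - 144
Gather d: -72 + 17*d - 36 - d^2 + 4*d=-d^2 + 21*d - 108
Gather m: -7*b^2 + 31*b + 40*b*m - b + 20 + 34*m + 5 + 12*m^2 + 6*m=-7*b^2 + 30*b + 12*m^2 + m*(40*b + 40) + 25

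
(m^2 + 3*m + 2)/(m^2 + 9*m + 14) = (m + 1)/(m + 7)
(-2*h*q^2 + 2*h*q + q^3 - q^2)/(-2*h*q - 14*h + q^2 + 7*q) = q*(q - 1)/(q + 7)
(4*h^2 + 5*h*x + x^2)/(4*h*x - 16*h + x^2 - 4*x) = (h + x)/(x - 4)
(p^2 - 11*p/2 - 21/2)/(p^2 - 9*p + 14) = (p + 3/2)/(p - 2)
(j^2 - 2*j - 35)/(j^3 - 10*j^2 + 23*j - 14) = (j + 5)/(j^2 - 3*j + 2)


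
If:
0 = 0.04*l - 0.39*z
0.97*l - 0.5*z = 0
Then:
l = 0.00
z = 0.00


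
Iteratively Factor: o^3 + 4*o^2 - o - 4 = (o + 1)*(o^2 + 3*o - 4) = (o - 1)*(o + 1)*(o + 4)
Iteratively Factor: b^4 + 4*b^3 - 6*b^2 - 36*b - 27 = (b + 3)*(b^3 + b^2 - 9*b - 9) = (b + 3)^2*(b^2 - 2*b - 3) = (b + 1)*(b + 3)^2*(b - 3)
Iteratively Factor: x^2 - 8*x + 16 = (x - 4)*(x - 4)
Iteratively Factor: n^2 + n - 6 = (n - 2)*(n + 3)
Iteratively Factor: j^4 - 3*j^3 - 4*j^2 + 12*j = (j - 3)*(j^3 - 4*j) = j*(j - 3)*(j^2 - 4) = j*(j - 3)*(j + 2)*(j - 2)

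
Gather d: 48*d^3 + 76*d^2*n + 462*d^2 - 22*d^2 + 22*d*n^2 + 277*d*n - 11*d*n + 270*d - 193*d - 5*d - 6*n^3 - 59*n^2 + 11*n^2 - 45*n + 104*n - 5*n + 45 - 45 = 48*d^3 + d^2*(76*n + 440) + d*(22*n^2 + 266*n + 72) - 6*n^3 - 48*n^2 + 54*n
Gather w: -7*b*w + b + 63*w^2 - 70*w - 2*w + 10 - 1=b + 63*w^2 + w*(-7*b - 72) + 9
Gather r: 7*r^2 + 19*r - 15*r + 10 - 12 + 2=7*r^2 + 4*r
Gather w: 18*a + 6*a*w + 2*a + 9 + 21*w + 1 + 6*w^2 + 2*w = 20*a + 6*w^2 + w*(6*a + 23) + 10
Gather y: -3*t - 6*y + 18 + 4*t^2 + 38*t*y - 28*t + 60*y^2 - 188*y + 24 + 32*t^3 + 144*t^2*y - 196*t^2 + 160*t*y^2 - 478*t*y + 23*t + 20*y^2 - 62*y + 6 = 32*t^3 - 192*t^2 - 8*t + y^2*(160*t + 80) + y*(144*t^2 - 440*t - 256) + 48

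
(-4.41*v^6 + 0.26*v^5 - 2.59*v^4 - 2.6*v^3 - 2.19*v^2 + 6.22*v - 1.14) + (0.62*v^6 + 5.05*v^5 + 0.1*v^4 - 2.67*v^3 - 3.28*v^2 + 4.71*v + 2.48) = -3.79*v^6 + 5.31*v^5 - 2.49*v^4 - 5.27*v^3 - 5.47*v^2 + 10.93*v + 1.34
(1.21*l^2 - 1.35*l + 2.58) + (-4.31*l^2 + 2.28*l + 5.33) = -3.1*l^2 + 0.93*l + 7.91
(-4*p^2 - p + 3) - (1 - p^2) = -3*p^2 - p + 2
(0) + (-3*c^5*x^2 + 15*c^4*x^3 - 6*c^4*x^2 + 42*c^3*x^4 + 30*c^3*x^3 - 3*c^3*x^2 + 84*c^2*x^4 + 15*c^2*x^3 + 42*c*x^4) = -3*c^5*x^2 + 15*c^4*x^3 - 6*c^4*x^2 + 42*c^3*x^4 + 30*c^3*x^3 - 3*c^3*x^2 + 84*c^2*x^4 + 15*c^2*x^3 + 42*c*x^4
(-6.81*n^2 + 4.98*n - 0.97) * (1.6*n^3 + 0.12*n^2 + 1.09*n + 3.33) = -10.896*n^5 + 7.1508*n^4 - 8.3773*n^3 - 17.3655*n^2 + 15.5261*n - 3.2301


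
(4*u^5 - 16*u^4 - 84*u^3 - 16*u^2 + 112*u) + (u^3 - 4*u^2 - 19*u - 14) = 4*u^5 - 16*u^4 - 83*u^3 - 20*u^2 + 93*u - 14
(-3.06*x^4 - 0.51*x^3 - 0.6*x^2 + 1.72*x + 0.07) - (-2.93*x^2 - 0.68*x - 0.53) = -3.06*x^4 - 0.51*x^3 + 2.33*x^2 + 2.4*x + 0.6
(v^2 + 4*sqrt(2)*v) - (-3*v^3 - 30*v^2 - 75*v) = 3*v^3 + 31*v^2 + 4*sqrt(2)*v + 75*v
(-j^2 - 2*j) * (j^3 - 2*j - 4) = -j^5 - 2*j^4 + 2*j^3 + 8*j^2 + 8*j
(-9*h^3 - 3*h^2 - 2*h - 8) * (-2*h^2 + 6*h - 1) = 18*h^5 - 48*h^4 - 5*h^3 + 7*h^2 - 46*h + 8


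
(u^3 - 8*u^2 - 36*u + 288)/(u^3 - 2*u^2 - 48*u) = (u - 6)/u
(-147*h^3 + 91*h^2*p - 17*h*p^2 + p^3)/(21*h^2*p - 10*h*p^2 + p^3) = (-7*h + p)/p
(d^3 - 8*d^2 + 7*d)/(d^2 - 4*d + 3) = d*(d - 7)/(d - 3)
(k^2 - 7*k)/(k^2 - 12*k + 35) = k/(k - 5)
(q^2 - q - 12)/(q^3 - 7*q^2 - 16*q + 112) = (q + 3)/(q^2 - 3*q - 28)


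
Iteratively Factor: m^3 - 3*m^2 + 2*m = (m)*(m^2 - 3*m + 2) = m*(m - 2)*(m - 1)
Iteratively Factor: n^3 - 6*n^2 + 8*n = (n - 2)*(n^2 - 4*n) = n*(n - 2)*(n - 4)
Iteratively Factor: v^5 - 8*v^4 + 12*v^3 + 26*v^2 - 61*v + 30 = (v - 5)*(v^4 - 3*v^3 - 3*v^2 + 11*v - 6) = (v - 5)*(v - 3)*(v^3 - 3*v + 2) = (v - 5)*(v - 3)*(v - 1)*(v^2 + v - 2) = (v - 5)*(v - 3)*(v - 1)*(v + 2)*(v - 1)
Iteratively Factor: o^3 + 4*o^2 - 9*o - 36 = (o + 4)*(o^2 - 9) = (o - 3)*(o + 4)*(o + 3)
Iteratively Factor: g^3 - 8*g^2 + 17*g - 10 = (g - 1)*(g^2 - 7*g + 10) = (g - 2)*(g - 1)*(g - 5)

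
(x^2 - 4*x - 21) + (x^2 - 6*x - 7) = 2*x^2 - 10*x - 28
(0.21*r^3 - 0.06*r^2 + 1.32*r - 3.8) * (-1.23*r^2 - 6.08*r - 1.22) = -0.2583*r^5 - 1.203*r^4 - 1.515*r^3 - 3.2784*r^2 + 21.4936*r + 4.636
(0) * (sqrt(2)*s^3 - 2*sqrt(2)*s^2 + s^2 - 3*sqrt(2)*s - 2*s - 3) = 0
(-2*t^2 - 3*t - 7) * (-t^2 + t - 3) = 2*t^4 + t^3 + 10*t^2 + 2*t + 21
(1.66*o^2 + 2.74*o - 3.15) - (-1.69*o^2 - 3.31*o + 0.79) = 3.35*o^2 + 6.05*o - 3.94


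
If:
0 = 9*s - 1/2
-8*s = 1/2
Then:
No Solution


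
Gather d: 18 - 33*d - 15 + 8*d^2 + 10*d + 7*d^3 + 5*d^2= 7*d^3 + 13*d^2 - 23*d + 3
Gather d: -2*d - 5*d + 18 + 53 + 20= 91 - 7*d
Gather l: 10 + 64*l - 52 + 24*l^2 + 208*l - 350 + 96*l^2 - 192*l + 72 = 120*l^2 + 80*l - 320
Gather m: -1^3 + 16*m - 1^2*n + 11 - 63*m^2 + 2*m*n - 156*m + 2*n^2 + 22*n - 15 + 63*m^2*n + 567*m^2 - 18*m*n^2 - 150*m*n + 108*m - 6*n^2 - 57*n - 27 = m^2*(63*n + 504) + m*(-18*n^2 - 148*n - 32) - 4*n^2 - 36*n - 32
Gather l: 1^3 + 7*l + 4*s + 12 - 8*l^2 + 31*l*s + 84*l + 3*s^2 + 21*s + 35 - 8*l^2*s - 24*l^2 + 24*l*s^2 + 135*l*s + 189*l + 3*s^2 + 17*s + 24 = l^2*(-8*s - 32) + l*(24*s^2 + 166*s + 280) + 6*s^2 + 42*s + 72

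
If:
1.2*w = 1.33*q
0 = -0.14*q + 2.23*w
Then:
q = 0.00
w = 0.00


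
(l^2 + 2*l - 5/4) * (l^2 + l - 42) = l^4 + 3*l^3 - 165*l^2/4 - 341*l/4 + 105/2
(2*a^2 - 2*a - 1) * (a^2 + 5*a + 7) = 2*a^4 + 8*a^3 + 3*a^2 - 19*a - 7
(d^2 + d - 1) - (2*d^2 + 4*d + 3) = -d^2 - 3*d - 4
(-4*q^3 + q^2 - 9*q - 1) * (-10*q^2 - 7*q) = 40*q^5 + 18*q^4 + 83*q^3 + 73*q^2 + 7*q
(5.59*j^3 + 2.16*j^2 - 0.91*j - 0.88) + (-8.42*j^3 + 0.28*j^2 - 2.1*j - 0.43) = -2.83*j^3 + 2.44*j^2 - 3.01*j - 1.31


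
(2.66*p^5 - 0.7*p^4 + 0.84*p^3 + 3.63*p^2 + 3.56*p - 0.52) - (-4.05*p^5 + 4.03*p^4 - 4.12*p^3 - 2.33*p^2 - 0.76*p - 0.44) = 6.71*p^5 - 4.73*p^4 + 4.96*p^3 + 5.96*p^2 + 4.32*p - 0.08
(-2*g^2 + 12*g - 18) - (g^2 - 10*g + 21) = -3*g^2 + 22*g - 39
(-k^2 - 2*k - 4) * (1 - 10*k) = 10*k^3 + 19*k^2 + 38*k - 4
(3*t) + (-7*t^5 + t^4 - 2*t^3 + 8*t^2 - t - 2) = -7*t^5 + t^4 - 2*t^3 + 8*t^2 + 2*t - 2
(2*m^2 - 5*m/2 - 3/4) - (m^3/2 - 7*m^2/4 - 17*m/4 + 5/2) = -m^3/2 + 15*m^2/4 + 7*m/4 - 13/4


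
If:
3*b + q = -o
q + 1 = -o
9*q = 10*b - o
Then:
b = 1/3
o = -37/24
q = 13/24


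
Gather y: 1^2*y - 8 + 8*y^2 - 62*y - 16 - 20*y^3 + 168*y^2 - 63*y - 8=-20*y^3 + 176*y^2 - 124*y - 32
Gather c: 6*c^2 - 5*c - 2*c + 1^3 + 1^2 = 6*c^2 - 7*c + 2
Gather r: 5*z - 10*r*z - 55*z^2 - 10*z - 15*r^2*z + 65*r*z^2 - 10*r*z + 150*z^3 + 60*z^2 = -15*r^2*z + r*(65*z^2 - 20*z) + 150*z^3 + 5*z^2 - 5*z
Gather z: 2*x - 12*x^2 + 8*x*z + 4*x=-12*x^2 + 8*x*z + 6*x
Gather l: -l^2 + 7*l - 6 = -l^2 + 7*l - 6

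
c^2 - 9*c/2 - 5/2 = (c - 5)*(c + 1/2)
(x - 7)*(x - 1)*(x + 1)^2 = x^4 - 6*x^3 - 8*x^2 + 6*x + 7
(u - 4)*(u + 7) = u^2 + 3*u - 28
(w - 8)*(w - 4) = w^2 - 12*w + 32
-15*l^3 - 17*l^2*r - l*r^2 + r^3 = (-5*l + r)*(l + r)*(3*l + r)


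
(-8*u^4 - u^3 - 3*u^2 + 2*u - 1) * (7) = -56*u^4 - 7*u^3 - 21*u^2 + 14*u - 7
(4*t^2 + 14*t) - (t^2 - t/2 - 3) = 3*t^2 + 29*t/2 + 3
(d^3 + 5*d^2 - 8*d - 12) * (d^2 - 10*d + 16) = d^5 - 5*d^4 - 42*d^3 + 148*d^2 - 8*d - 192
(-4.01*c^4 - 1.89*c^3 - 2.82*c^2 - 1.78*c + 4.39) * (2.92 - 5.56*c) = 22.2956*c^5 - 1.2008*c^4 + 10.1604*c^3 + 1.6624*c^2 - 29.606*c + 12.8188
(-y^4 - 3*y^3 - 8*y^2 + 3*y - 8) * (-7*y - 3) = 7*y^5 + 24*y^4 + 65*y^3 + 3*y^2 + 47*y + 24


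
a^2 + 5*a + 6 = (a + 2)*(a + 3)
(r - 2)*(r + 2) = r^2 - 4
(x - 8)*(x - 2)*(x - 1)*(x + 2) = x^4 - 9*x^3 + 4*x^2 + 36*x - 32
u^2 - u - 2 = (u - 2)*(u + 1)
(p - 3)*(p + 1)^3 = p^4 - 6*p^2 - 8*p - 3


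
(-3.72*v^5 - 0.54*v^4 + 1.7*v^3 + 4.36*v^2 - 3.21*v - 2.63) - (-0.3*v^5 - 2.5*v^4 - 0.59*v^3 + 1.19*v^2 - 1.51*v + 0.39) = -3.42*v^5 + 1.96*v^4 + 2.29*v^3 + 3.17*v^2 - 1.7*v - 3.02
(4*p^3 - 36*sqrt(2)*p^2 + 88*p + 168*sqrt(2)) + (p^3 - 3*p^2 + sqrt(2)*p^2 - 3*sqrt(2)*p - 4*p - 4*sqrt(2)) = 5*p^3 - 35*sqrt(2)*p^2 - 3*p^2 - 3*sqrt(2)*p + 84*p + 164*sqrt(2)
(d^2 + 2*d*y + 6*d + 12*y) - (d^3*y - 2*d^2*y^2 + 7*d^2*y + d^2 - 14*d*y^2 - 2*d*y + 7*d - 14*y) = -d^3*y + 2*d^2*y^2 - 7*d^2*y + 14*d*y^2 + 4*d*y - d + 26*y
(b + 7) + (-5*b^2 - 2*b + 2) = -5*b^2 - b + 9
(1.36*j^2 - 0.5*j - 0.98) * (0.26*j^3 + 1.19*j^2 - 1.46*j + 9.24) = 0.3536*j^5 + 1.4884*j^4 - 2.8354*j^3 + 12.1302*j^2 - 3.1892*j - 9.0552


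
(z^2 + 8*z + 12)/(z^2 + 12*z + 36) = (z + 2)/(z + 6)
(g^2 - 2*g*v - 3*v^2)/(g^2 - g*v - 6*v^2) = (g + v)/(g + 2*v)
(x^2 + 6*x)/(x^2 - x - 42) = x/(x - 7)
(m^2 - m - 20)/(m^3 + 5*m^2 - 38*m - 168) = (m - 5)/(m^2 + m - 42)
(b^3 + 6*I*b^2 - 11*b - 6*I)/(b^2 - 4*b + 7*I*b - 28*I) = (b^3 + 6*I*b^2 - 11*b - 6*I)/(b^2 + b*(-4 + 7*I) - 28*I)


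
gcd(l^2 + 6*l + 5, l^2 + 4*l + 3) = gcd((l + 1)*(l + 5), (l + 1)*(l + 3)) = l + 1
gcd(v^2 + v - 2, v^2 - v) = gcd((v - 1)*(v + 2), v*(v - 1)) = v - 1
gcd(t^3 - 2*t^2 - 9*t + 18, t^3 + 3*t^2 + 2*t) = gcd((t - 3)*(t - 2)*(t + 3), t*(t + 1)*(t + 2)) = 1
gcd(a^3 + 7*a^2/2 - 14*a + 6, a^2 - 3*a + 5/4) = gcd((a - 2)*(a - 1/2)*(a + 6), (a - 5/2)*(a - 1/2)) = a - 1/2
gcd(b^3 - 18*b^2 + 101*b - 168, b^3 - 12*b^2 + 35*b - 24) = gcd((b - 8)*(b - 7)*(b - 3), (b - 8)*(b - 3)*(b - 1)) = b^2 - 11*b + 24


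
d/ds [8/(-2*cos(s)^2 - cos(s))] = -(8*sin(s)/cos(s)^2 + 32*tan(s))/(2*cos(s) + 1)^2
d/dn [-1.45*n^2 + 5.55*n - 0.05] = 5.55 - 2.9*n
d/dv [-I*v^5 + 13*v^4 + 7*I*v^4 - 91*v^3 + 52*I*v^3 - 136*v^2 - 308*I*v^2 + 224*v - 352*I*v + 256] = -5*I*v^4 + v^3*(52 + 28*I) + v^2*(-273 + 156*I) + v*(-272 - 616*I) + 224 - 352*I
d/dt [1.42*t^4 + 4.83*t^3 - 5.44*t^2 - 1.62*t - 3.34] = 5.68*t^3 + 14.49*t^2 - 10.88*t - 1.62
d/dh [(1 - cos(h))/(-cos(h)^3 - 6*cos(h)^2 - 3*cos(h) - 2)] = (-21*cos(h) + 3*cos(2*h) + cos(3*h) - 7)*sin(h)/(2*(cos(h)^3 + 6*cos(h)^2 + 3*cos(h) + 2)^2)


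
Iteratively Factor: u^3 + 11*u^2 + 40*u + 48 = (u + 3)*(u^2 + 8*u + 16) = (u + 3)*(u + 4)*(u + 4)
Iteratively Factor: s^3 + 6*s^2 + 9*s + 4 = (s + 1)*(s^2 + 5*s + 4) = (s + 1)^2*(s + 4)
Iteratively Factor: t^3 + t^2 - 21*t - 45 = (t + 3)*(t^2 - 2*t - 15) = (t + 3)^2*(t - 5)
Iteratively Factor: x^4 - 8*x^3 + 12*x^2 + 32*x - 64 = (x - 4)*(x^3 - 4*x^2 - 4*x + 16) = (x - 4)*(x + 2)*(x^2 - 6*x + 8) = (x - 4)^2*(x + 2)*(x - 2)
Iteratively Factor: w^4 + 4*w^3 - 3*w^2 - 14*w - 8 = (w + 1)*(w^3 + 3*w^2 - 6*w - 8) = (w + 1)*(w + 4)*(w^2 - w - 2) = (w + 1)^2*(w + 4)*(w - 2)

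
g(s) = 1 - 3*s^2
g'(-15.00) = 90.00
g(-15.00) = -674.00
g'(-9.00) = 54.00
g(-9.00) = -242.00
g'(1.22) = -7.32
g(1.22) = -3.47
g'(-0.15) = 0.90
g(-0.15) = 0.93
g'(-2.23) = 13.38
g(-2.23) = -13.92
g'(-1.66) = 9.96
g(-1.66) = -7.27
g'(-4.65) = 27.90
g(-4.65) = -63.87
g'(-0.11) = 0.66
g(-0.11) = 0.96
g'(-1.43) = 8.58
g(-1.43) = -5.13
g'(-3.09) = 18.54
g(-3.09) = -27.64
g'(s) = -6*s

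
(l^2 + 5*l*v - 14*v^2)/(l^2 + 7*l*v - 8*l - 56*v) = (l - 2*v)/(l - 8)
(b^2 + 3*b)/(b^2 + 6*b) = (b + 3)/(b + 6)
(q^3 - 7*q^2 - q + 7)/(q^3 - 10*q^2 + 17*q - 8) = (q^2 - 6*q - 7)/(q^2 - 9*q + 8)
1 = 1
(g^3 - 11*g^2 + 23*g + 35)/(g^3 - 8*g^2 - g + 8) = (g^2 - 12*g + 35)/(g^2 - 9*g + 8)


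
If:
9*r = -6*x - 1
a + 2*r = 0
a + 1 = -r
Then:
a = -2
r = 1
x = -5/3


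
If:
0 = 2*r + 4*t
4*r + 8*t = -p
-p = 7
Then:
No Solution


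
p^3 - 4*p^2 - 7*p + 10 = (p - 5)*(p - 1)*(p + 2)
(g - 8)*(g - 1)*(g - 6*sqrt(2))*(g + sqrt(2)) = g^4 - 9*g^3 - 5*sqrt(2)*g^3 - 4*g^2 + 45*sqrt(2)*g^2 - 40*sqrt(2)*g + 108*g - 96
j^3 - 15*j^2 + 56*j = j*(j - 8)*(j - 7)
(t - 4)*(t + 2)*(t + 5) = t^3 + 3*t^2 - 18*t - 40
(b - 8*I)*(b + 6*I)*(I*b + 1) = I*b^3 + 3*b^2 + 46*I*b + 48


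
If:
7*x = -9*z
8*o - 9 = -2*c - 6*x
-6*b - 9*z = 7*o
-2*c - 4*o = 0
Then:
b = -15*z/4 - 21/8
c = -27*z/7 - 9/2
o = 27*z/14 + 9/4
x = -9*z/7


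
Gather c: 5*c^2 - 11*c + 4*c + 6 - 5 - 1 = 5*c^2 - 7*c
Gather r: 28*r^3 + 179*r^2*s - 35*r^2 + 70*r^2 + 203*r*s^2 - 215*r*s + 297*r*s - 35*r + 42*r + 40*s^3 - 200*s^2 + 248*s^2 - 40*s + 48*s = 28*r^3 + r^2*(179*s + 35) + r*(203*s^2 + 82*s + 7) + 40*s^3 + 48*s^2 + 8*s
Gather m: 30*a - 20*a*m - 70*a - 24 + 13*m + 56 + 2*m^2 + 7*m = -40*a + 2*m^2 + m*(20 - 20*a) + 32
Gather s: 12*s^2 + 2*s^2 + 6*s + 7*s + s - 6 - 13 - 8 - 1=14*s^2 + 14*s - 28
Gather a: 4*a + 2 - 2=4*a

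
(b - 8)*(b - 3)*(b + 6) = b^3 - 5*b^2 - 42*b + 144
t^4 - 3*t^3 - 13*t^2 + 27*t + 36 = (t - 4)*(t - 3)*(t + 1)*(t + 3)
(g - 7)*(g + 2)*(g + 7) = g^3 + 2*g^2 - 49*g - 98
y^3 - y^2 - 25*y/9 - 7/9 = (y - 7/3)*(y + 1/3)*(y + 1)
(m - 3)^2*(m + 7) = m^3 + m^2 - 33*m + 63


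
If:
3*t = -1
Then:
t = -1/3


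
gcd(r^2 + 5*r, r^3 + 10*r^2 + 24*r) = r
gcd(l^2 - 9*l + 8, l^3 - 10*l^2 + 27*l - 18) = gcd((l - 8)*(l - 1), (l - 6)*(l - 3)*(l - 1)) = l - 1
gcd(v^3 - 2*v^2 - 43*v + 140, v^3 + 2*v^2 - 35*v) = v^2 + 2*v - 35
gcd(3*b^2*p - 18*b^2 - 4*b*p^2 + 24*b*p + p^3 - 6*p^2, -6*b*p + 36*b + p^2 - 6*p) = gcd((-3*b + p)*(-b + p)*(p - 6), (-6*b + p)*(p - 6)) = p - 6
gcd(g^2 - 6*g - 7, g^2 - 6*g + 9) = 1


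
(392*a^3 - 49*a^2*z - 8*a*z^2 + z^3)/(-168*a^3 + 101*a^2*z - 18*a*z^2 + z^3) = (7*a + z)/(-3*a + z)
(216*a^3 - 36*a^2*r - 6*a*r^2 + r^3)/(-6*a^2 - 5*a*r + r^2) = (-36*a^2 + r^2)/(a + r)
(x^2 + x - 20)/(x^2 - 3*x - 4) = (x + 5)/(x + 1)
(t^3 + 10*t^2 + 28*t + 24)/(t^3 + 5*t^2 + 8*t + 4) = (t + 6)/(t + 1)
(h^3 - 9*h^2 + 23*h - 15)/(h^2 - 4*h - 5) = (h^2 - 4*h + 3)/(h + 1)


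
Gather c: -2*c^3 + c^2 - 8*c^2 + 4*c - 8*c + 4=-2*c^3 - 7*c^2 - 4*c + 4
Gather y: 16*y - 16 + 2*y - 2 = 18*y - 18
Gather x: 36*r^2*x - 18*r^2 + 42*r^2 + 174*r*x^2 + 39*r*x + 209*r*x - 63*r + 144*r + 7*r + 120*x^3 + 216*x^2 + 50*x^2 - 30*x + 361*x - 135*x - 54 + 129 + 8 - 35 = 24*r^2 + 88*r + 120*x^3 + x^2*(174*r + 266) + x*(36*r^2 + 248*r + 196) + 48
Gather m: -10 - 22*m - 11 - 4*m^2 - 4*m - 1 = -4*m^2 - 26*m - 22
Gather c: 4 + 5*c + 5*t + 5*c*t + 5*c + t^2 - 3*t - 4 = c*(5*t + 10) + t^2 + 2*t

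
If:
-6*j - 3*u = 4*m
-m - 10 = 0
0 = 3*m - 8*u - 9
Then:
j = 437/48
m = -10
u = -39/8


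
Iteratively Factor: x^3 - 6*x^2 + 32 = (x - 4)*(x^2 - 2*x - 8) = (x - 4)*(x + 2)*(x - 4)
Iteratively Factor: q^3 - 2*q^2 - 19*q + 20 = (q - 1)*(q^2 - q - 20) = (q - 5)*(q - 1)*(q + 4)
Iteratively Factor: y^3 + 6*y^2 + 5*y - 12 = (y + 4)*(y^2 + 2*y - 3) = (y - 1)*(y + 4)*(y + 3)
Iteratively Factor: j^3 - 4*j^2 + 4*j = (j - 2)*(j^2 - 2*j) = (j - 2)^2*(j)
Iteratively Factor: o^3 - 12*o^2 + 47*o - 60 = (o - 3)*(o^2 - 9*o + 20) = (o - 4)*(o - 3)*(o - 5)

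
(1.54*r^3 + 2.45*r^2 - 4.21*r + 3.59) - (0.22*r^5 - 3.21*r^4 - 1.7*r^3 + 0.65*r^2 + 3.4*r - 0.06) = -0.22*r^5 + 3.21*r^4 + 3.24*r^3 + 1.8*r^2 - 7.61*r + 3.65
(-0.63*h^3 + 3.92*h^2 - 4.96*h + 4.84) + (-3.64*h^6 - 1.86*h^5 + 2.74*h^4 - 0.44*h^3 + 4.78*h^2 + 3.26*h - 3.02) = -3.64*h^6 - 1.86*h^5 + 2.74*h^4 - 1.07*h^3 + 8.7*h^2 - 1.7*h + 1.82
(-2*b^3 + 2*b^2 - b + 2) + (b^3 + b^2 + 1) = -b^3 + 3*b^2 - b + 3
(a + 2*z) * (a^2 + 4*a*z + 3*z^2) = a^3 + 6*a^2*z + 11*a*z^2 + 6*z^3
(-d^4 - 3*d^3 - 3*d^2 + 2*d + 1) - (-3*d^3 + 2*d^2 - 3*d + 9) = -d^4 - 5*d^2 + 5*d - 8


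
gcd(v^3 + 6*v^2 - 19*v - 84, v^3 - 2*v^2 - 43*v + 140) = v^2 + 3*v - 28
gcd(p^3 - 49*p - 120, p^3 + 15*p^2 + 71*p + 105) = p^2 + 8*p + 15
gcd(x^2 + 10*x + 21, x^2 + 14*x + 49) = x + 7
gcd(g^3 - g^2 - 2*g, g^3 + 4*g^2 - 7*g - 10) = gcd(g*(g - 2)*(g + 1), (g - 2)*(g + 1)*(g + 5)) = g^2 - g - 2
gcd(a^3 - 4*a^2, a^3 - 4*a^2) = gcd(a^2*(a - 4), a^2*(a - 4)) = a^3 - 4*a^2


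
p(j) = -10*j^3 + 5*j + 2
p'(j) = 5 - 30*j^2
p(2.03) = -71.50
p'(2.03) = -118.63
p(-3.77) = 518.98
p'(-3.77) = -421.39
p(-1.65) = 38.67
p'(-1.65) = -76.68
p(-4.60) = 952.36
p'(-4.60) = -629.80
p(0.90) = -0.79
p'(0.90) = -19.30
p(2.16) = -87.98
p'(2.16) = -134.97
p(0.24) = 3.06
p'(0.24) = 3.27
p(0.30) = 3.23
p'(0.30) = 2.30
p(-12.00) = 17222.00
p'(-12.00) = -4315.00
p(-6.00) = 2132.00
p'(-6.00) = -1075.00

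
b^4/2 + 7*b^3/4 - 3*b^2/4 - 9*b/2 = b*(b/2 + 1)*(b - 3/2)*(b + 3)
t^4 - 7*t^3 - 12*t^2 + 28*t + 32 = (t - 8)*(t - 2)*(t + 1)*(t + 2)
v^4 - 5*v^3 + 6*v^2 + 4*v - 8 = (v - 2)^3*(v + 1)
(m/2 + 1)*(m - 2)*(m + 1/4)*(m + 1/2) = m^4/2 + 3*m^3/8 - 31*m^2/16 - 3*m/2 - 1/4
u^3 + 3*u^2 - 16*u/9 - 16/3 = (u - 4/3)*(u + 4/3)*(u + 3)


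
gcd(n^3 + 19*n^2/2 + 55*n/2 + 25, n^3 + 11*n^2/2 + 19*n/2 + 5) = n^2 + 9*n/2 + 5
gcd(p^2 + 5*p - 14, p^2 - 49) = p + 7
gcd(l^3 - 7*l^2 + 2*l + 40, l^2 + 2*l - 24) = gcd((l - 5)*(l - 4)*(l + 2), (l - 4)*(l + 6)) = l - 4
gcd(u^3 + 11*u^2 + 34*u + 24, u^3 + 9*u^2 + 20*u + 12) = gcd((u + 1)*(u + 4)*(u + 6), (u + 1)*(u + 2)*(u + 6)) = u^2 + 7*u + 6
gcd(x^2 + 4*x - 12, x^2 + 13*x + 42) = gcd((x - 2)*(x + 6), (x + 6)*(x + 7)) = x + 6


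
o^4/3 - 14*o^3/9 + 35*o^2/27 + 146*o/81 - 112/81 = (o/3 + 1/3)*(o - 8/3)*(o - 7/3)*(o - 2/3)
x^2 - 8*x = x*(x - 8)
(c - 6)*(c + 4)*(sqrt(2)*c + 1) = sqrt(2)*c^3 - 2*sqrt(2)*c^2 + c^2 - 24*sqrt(2)*c - 2*c - 24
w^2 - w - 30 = (w - 6)*(w + 5)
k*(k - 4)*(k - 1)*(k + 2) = k^4 - 3*k^3 - 6*k^2 + 8*k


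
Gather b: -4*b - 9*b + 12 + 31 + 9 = 52 - 13*b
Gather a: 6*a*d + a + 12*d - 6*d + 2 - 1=a*(6*d + 1) + 6*d + 1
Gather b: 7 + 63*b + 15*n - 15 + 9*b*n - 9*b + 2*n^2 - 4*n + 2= b*(9*n + 54) + 2*n^2 + 11*n - 6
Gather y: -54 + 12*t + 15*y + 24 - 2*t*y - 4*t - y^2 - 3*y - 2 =8*t - y^2 + y*(12 - 2*t) - 32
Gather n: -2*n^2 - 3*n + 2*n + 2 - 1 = -2*n^2 - n + 1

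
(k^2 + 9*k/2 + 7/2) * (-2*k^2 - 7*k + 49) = -2*k^4 - 16*k^3 + 21*k^2/2 + 196*k + 343/2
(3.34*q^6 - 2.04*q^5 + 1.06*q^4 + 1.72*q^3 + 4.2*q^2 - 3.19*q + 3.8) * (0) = 0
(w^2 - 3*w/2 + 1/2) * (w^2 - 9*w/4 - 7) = w^4 - 15*w^3/4 - 25*w^2/8 + 75*w/8 - 7/2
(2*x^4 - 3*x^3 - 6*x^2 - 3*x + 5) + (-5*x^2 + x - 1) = 2*x^4 - 3*x^3 - 11*x^2 - 2*x + 4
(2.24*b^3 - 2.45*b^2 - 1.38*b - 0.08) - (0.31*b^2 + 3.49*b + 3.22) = 2.24*b^3 - 2.76*b^2 - 4.87*b - 3.3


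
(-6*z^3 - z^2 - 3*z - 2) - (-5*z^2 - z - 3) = -6*z^3 + 4*z^2 - 2*z + 1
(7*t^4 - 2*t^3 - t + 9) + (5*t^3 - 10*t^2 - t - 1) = 7*t^4 + 3*t^3 - 10*t^2 - 2*t + 8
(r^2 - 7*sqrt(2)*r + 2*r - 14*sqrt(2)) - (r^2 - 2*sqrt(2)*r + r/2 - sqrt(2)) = -5*sqrt(2)*r + 3*r/2 - 13*sqrt(2)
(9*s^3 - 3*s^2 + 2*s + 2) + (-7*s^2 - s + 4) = 9*s^3 - 10*s^2 + s + 6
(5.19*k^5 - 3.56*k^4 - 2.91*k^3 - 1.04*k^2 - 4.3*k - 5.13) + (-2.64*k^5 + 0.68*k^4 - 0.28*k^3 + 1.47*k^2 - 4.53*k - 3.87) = 2.55*k^5 - 2.88*k^4 - 3.19*k^3 + 0.43*k^2 - 8.83*k - 9.0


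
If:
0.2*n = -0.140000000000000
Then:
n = -0.70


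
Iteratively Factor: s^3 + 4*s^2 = (s)*(s^2 + 4*s) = s*(s + 4)*(s)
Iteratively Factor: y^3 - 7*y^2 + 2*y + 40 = (y - 4)*(y^2 - 3*y - 10) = (y - 4)*(y + 2)*(y - 5)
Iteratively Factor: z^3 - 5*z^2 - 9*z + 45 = (z + 3)*(z^2 - 8*z + 15) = (z - 5)*(z + 3)*(z - 3)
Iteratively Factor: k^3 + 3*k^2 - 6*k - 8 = (k + 1)*(k^2 + 2*k - 8) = (k + 1)*(k + 4)*(k - 2)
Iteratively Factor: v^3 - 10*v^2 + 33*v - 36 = (v - 3)*(v^2 - 7*v + 12) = (v - 3)^2*(v - 4)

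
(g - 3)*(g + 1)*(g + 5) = g^3 + 3*g^2 - 13*g - 15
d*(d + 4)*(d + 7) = d^3 + 11*d^2 + 28*d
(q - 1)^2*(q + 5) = q^3 + 3*q^2 - 9*q + 5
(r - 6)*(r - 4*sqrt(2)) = r^2 - 6*r - 4*sqrt(2)*r + 24*sqrt(2)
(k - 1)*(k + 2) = k^2 + k - 2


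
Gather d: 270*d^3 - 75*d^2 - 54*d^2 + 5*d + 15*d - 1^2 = 270*d^3 - 129*d^2 + 20*d - 1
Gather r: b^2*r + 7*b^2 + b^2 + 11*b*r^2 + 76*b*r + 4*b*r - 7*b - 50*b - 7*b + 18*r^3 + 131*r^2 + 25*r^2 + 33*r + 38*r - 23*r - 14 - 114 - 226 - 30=8*b^2 - 64*b + 18*r^3 + r^2*(11*b + 156) + r*(b^2 + 80*b + 48) - 384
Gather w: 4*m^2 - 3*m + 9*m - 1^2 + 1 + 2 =4*m^2 + 6*m + 2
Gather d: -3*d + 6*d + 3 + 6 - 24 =3*d - 15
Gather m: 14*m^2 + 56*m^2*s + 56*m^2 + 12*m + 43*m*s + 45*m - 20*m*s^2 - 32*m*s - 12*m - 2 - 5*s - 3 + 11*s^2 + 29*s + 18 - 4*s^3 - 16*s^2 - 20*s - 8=m^2*(56*s + 70) + m*(-20*s^2 + 11*s + 45) - 4*s^3 - 5*s^2 + 4*s + 5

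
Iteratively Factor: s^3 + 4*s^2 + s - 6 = (s - 1)*(s^2 + 5*s + 6) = (s - 1)*(s + 2)*(s + 3)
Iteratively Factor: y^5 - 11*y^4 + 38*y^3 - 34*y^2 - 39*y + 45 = (y - 3)*(y^4 - 8*y^3 + 14*y^2 + 8*y - 15) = (y - 5)*(y - 3)*(y^3 - 3*y^2 - y + 3) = (y - 5)*(y - 3)^2*(y^2 - 1) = (y - 5)*(y - 3)^2*(y - 1)*(y + 1)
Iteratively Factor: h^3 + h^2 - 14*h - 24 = (h - 4)*(h^2 + 5*h + 6) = (h - 4)*(h + 2)*(h + 3)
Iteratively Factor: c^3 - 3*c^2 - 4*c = (c - 4)*(c^2 + c) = (c - 4)*(c + 1)*(c)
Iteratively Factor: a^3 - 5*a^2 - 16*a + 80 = (a - 5)*(a^2 - 16) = (a - 5)*(a - 4)*(a + 4)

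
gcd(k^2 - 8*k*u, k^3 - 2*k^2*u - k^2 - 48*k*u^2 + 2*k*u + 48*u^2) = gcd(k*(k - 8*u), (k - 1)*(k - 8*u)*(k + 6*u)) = -k + 8*u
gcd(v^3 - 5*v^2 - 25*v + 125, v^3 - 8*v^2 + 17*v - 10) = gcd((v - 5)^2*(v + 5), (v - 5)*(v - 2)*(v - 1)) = v - 5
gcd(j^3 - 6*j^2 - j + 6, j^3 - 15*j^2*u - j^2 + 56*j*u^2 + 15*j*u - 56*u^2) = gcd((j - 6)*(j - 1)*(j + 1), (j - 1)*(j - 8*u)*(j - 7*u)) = j - 1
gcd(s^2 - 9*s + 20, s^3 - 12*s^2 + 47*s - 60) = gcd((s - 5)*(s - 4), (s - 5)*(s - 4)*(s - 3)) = s^2 - 9*s + 20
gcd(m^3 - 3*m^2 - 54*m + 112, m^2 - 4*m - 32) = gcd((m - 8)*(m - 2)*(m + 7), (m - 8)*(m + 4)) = m - 8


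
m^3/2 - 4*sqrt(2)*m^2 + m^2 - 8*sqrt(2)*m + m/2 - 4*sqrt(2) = (m/2 + 1/2)*(m + 1)*(m - 8*sqrt(2))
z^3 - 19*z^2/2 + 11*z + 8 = (z - 8)*(z - 2)*(z + 1/2)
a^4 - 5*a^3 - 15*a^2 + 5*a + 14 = (a - 7)*(a - 1)*(a + 1)*(a + 2)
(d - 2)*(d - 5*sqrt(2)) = d^2 - 5*sqrt(2)*d - 2*d + 10*sqrt(2)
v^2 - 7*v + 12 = (v - 4)*(v - 3)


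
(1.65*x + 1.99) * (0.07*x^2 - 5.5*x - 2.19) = 0.1155*x^3 - 8.9357*x^2 - 14.5585*x - 4.3581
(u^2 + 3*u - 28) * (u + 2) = u^3 + 5*u^2 - 22*u - 56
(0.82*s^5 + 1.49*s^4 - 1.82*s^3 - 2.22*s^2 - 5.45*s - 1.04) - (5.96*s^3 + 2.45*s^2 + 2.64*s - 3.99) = 0.82*s^5 + 1.49*s^4 - 7.78*s^3 - 4.67*s^2 - 8.09*s + 2.95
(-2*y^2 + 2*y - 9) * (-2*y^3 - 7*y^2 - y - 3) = 4*y^5 + 10*y^4 + 6*y^3 + 67*y^2 + 3*y + 27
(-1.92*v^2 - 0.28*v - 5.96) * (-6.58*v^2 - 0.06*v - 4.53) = 12.6336*v^4 + 1.9576*v^3 + 47.9312*v^2 + 1.626*v + 26.9988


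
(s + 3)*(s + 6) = s^2 + 9*s + 18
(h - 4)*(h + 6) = h^2 + 2*h - 24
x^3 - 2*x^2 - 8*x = x*(x - 4)*(x + 2)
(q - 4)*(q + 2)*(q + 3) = q^3 + q^2 - 14*q - 24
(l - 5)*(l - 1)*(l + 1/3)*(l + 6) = l^4 + l^3/3 - 31*l^2 + 59*l/3 + 10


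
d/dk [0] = 0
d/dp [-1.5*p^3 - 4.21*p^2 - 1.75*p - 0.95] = -4.5*p^2 - 8.42*p - 1.75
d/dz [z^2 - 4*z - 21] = 2*z - 4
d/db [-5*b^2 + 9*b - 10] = 9 - 10*b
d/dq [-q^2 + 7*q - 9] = 7 - 2*q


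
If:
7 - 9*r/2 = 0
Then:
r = 14/9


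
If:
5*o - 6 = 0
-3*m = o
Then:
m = -2/5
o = 6/5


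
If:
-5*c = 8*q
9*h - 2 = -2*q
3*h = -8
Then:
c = -104/5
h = -8/3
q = 13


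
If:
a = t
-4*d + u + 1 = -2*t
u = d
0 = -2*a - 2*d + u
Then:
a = -1/8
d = 1/4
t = -1/8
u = 1/4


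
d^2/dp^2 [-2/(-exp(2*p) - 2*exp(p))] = 4*(4*(exp(p) + 1)^2 - (exp(p) + 2)*(2*exp(p) + 1))*exp(-p)/(exp(p) + 2)^3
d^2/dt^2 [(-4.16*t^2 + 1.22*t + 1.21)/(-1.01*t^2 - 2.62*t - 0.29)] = (-24.505428*t^3 - 14.71671*t^2 - 17.067384*t - 13.349406)/(1.030301*t^6 + 8.017986*t^5 + 21.686619*t^4 + 22.589116*t^3 + 6.226851*t^2 + 0.661026*t + 0.024389)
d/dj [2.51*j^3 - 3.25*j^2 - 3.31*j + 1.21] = 7.53*j^2 - 6.5*j - 3.31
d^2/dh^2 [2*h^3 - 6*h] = 12*h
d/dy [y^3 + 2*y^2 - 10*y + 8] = 3*y^2 + 4*y - 10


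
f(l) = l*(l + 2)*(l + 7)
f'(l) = l*(l + 2) + l*(l + 7) + (l + 2)*(l + 7) = 3*l^2 + 18*l + 14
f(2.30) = 91.98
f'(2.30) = 71.27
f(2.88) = 138.86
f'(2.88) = 90.72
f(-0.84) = -6.00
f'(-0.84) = 1.00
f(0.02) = 0.28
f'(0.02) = 14.36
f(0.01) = 0.14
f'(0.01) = 14.18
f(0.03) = 0.43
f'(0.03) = 14.54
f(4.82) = 388.55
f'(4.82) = 170.46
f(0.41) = 7.32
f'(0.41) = 21.88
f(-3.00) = 12.00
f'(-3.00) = -13.00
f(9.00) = 1584.00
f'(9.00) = 419.00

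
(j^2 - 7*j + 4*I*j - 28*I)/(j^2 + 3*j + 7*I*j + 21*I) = (j^2 + j*(-7 + 4*I) - 28*I)/(j^2 + j*(3 + 7*I) + 21*I)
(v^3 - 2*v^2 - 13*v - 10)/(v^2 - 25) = (v^2 + 3*v + 2)/(v + 5)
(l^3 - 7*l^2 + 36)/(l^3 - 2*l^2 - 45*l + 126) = (l + 2)/(l + 7)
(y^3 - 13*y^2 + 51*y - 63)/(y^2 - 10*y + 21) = y - 3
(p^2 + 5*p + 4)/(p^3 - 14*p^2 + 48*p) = (p^2 + 5*p + 4)/(p*(p^2 - 14*p + 48))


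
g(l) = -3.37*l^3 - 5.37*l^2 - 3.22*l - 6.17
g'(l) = -10.11*l^2 - 10.74*l - 3.22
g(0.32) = -7.86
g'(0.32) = -7.69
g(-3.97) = 132.84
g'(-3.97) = -119.92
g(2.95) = -148.92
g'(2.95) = -122.89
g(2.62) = -112.08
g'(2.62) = -100.76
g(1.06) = -19.63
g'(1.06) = -25.96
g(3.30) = -196.38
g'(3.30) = -148.76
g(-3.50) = 83.81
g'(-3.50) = -89.48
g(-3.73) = 106.01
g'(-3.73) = -103.82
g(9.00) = -2926.85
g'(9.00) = -918.79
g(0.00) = -6.17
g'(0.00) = -3.22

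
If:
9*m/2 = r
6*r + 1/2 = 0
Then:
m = -1/54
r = -1/12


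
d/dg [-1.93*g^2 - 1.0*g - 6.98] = -3.86*g - 1.0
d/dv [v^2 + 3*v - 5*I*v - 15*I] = 2*v + 3 - 5*I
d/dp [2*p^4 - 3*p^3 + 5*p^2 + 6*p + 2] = 8*p^3 - 9*p^2 + 10*p + 6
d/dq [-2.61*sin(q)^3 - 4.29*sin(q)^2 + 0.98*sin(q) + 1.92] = (-7.83*sin(q)^2 - 8.58*sin(q) + 0.98)*cos(q)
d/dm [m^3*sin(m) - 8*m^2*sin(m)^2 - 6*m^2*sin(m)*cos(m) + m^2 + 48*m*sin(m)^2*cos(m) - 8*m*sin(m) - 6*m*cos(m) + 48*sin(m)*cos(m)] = m^3*cos(m) + 3*m^2*sin(m) - 8*m^2*sin(2*m) - 6*m^2*cos(2*m) - 6*m*sin(m) - 6*m*sin(2*m) + 36*m*sin(3*m) - 8*m*cos(m) + 8*m*cos(2*m) - 6*m - 8*sin(m) + 6*cos(m) + 48*cos(2*m) - 12*cos(3*m)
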